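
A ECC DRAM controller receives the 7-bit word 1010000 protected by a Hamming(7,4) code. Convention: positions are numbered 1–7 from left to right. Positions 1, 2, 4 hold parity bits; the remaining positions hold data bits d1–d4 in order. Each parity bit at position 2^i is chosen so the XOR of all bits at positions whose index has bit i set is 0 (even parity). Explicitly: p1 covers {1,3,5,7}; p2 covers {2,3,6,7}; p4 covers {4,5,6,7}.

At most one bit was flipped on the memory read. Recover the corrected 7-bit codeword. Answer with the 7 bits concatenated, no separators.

1110000

s1 (pos 1,3,5,7): 1⊕1⊕0⊕0 = 0
s2 (pos 2,3,6,7): 0⊕1⊕0⊕0 = 1
s4 (pos 4,5,6,7): 0⊕0⊕0⊕0 = 0
Syndrome s4…s1 = 010 → error at position 2.
Flip position 2: 1010000 → 1110000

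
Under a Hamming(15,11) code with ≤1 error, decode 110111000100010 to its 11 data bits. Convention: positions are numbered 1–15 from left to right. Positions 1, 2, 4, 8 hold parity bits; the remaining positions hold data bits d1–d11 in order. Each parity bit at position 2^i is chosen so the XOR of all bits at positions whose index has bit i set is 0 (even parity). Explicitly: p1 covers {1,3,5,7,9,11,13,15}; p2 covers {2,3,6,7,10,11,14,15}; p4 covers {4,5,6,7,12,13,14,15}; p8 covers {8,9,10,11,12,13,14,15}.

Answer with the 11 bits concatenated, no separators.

s1 (pos 1,3,5,7,9,11,13,15): 1⊕0⊕1⊕0⊕0⊕0⊕0⊕0 = 0
s2 (pos 2,3,6,7,10,11,14,15): 1⊕0⊕1⊕0⊕1⊕0⊕1⊕0 = 0
s4 (pos 4,5,6,7,12,13,14,15): 1⊕1⊕1⊕0⊕0⊕0⊕1⊕0 = 0
s8 (pos 8,9,10,11,12,13,14,15): 0⊕0⊕1⊕0⊕0⊕0⊕1⊕0 = 0
Syndrome s8…s1 = 0000 → no error.
Read data bits from positions 3,5,6,7,9,10,11,12,13,14,15: 01100100010

01100100010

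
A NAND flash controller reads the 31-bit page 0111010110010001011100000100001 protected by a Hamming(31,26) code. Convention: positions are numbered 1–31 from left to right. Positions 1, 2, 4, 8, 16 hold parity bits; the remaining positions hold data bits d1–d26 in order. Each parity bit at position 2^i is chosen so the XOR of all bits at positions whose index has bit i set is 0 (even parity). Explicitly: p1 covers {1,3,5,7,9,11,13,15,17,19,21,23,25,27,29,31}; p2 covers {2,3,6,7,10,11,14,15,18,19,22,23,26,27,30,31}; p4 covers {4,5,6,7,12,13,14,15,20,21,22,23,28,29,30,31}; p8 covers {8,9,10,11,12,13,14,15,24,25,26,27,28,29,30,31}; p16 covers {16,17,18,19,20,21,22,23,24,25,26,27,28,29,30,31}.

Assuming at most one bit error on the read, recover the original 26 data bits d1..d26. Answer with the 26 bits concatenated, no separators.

10101001010011100000100001

s1 (pos 1,3,5,7,9,11,13,15,17,19,21,23,25,27,29,31): 0⊕1⊕0⊕0⊕1⊕0⊕0⊕0⊕0⊕1⊕0⊕0⊕0⊕0⊕0⊕1 = 0
s2 (pos 2,3,6,7,10,11,14,15,18,19,22,23,26,27,30,31): 1⊕1⊕1⊕0⊕0⊕0⊕0⊕0⊕1⊕1⊕0⊕0⊕1⊕0⊕0⊕1 = 1
s4 (pos 4,5,6,7,12,13,14,15,20,21,22,23,28,29,30,31): 1⊕0⊕1⊕0⊕1⊕0⊕0⊕0⊕1⊕0⊕0⊕0⊕0⊕0⊕0⊕1 = 1
s8 (pos 8,9,10,11,12,13,14,15,24,25,26,27,28,29,30,31): 1⊕1⊕0⊕0⊕1⊕0⊕0⊕0⊕0⊕0⊕1⊕0⊕0⊕0⊕0⊕1 = 1
s16 (pos 16,17,18,19,20,21,22,23,24,25,26,27,28,29,30,31): 1⊕0⊕1⊕1⊕1⊕0⊕0⊕0⊕0⊕0⊕1⊕0⊕0⊕0⊕0⊕1 = 0
Syndrome s16…s1 = 01110 → error at position 14.
Flip position 14: 0111010110010001011100000100001 → 0111010110010101011100000100001
Read data bits from positions 3,5,6,7,9,10,11,12,13,14,15,17,18,19,20,21,22,23,24,25,26,27,28,29,30,31: 10101001010011100000100001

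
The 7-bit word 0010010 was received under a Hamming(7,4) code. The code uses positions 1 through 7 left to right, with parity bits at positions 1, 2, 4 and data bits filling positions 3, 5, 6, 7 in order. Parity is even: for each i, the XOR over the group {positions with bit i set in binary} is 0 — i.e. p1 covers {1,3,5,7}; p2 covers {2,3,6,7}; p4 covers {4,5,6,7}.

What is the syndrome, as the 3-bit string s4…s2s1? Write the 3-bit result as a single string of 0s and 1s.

s1 (pos 1,3,5,7): 0⊕1⊕0⊕0 = 1
s2 (pos 2,3,6,7): 0⊕1⊕1⊕0 = 0
s4 (pos 4,5,6,7): 0⊕0⊕1⊕0 = 1
Syndrome s4…s1 = 101 → error at position 5.

101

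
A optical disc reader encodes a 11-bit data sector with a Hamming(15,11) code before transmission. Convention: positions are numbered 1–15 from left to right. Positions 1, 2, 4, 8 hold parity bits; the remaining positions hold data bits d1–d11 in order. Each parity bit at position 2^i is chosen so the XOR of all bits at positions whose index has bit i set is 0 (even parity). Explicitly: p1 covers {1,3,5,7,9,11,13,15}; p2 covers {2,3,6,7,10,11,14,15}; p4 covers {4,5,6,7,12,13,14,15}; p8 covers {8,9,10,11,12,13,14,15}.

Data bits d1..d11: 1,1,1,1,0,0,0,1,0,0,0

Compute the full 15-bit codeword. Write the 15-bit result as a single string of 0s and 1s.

Place data at non-parity positions: p1 p2 1 p4 1 1 1 p8 0 0 0 1 0 0 0
p1 (pos 1,3,5,7,9,11,13,15): XOR of data positions = 1⊕1⊕1⊕0⊕0⊕0⊕0 = 1
p2 (pos 2,3,6,7,10,11,14,15): XOR of data positions = 1⊕1⊕1⊕0⊕0⊕0⊕0 = 1
p4 (pos 4,5,6,7,12,13,14,15): XOR of data positions = 1⊕1⊕1⊕1⊕0⊕0⊕0 = 0
p8 (pos 8,9,10,11,12,13,14,15): XOR of data positions = 0⊕0⊕0⊕1⊕0⊕0⊕0 = 1
Codeword: 111011110001000

111011110001000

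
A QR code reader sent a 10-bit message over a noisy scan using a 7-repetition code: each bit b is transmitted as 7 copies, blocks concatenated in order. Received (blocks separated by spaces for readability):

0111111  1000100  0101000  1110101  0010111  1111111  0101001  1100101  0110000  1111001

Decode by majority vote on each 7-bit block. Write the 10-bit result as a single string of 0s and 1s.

Block 1 (0111111): 6 ones → 1
Block 2 (1000100): 2 ones → 0
Block 3 (0101000): 2 ones → 0
Block 4 (1110101): 5 ones → 1
Block 5 (0010111): 4 ones → 1
Block 6 (1111111): 7 ones → 1
Block 7 (0101001): 3 ones → 0
Block 8 (1100101): 4 ones → 1
Block 9 (0110000): 2 ones → 0
Block 10 (1111001): 5 ones → 1

1001110101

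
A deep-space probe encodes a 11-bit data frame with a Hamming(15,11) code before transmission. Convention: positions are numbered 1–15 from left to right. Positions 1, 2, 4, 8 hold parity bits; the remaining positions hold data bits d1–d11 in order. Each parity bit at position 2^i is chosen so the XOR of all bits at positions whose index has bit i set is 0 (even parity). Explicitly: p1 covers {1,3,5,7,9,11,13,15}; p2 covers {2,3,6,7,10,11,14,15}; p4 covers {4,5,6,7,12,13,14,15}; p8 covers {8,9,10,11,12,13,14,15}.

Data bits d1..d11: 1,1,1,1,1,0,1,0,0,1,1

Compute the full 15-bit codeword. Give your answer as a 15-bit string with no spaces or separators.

001111101010011

Place data at non-parity positions: p1 p2 1 p4 1 1 1 p8 1 0 1 0 0 1 1
p1 (pos 1,3,5,7,9,11,13,15): XOR of data positions = 1⊕1⊕1⊕1⊕1⊕0⊕1 = 0
p2 (pos 2,3,6,7,10,11,14,15): XOR of data positions = 1⊕1⊕1⊕0⊕1⊕1⊕1 = 0
p4 (pos 4,5,6,7,12,13,14,15): XOR of data positions = 1⊕1⊕1⊕0⊕0⊕1⊕1 = 1
p8 (pos 8,9,10,11,12,13,14,15): XOR of data positions = 1⊕0⊕1⊕0⊕0⊕1⊕1 = 0
Codeword: 001111101010011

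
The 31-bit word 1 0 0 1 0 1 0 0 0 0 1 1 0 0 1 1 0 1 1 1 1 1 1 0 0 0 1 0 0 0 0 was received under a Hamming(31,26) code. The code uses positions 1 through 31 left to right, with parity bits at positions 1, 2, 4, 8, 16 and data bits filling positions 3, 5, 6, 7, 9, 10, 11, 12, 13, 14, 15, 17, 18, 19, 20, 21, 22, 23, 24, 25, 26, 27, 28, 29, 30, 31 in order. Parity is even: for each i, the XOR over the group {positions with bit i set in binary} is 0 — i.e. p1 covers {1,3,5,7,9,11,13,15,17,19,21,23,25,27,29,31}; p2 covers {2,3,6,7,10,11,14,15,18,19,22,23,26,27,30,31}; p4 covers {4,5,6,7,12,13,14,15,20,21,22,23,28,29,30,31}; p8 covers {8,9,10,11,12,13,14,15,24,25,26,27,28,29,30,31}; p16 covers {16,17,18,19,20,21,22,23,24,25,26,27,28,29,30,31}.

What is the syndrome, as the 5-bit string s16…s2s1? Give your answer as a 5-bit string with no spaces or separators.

00001

s1 (pos 1,3,5,7,9,11,13,15,17,19,21,23,25,27,29,31): 1⊕0⊕0⊕0⊕0⊕1⊕0⊕1⊕0⊕1⊕1⊕1⊕0⊕1⊕0⊕0 = 1
s2 (pos 2,3,6,7,10,11,14,15,18,19,22,23,26,27,30,31): 0⊕0⊕1⊕0⊕0⊕1⊕0⊕1⊕1⊕1⊕1⊕1⊕0⊕1⊕0⊕0 = 0
s4 (pos 4,5,6,7,12,13,14,15,20,21,22,23,28,29,30,31): 1⊕0⊕1⊕0⊕1⊕0⊕0⊕1⊕1⊕1⊕1⊕1⊕0⊕0⊕0⊕0 = 0
s8 (pos 8,9,10,11,12,13,14,15,24,25,26,27,28,29,30,31): 0⊕0⊕0⊕1⊕1⊕0⊕0⊕1⊕0⊕0⊕0⊕1⊕0⊕0⊕0⊕0 = 0
s16 (pos 16,17,18,19,20,21,22,23,24,25,26,27,28,29,30,31): 1⊕0⊕1⊕1⊕1⊕1⊕1⊕1⊕0⊕0⊕0⊕1⊕0⊕0⊕0⊕0 = 0
Syndrome s16…s1 = 00001 → error at position 1.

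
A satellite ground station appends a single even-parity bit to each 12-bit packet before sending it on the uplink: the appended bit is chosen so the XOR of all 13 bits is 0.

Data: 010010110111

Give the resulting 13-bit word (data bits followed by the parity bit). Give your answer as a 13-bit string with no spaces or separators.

0100101101111

XOR of the 12 data bits: 0⊕1⊕0⊕0⊕1⊕0⊕1⊕1⊕0⊕1⊕1⊕1 = 1
Parity bit = 1 (so all 13 bits XOR to 0).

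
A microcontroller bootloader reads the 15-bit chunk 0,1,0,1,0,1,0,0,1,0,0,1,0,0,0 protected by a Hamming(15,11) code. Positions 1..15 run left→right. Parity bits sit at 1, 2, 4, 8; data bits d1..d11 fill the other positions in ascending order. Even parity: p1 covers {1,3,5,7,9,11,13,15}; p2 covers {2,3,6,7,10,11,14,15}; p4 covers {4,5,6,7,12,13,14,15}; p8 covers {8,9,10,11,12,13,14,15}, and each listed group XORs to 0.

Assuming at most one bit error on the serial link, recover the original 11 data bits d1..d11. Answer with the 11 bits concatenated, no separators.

01101001000

s1 (pos 1,3,5,7,9,11,13,15): 0⊕0⊕0⊕0⊕1⊕0⊕0⊕0 = 1
s2 (pos 2,3,6,7,10,11,14,15): 1⊕0⊕1⊕0⊕0⊕0⊕0⊕0 = 0
s4 (pos 4,5,6,7,12,13,14,15): 1⊕0⊕1⊕0⊕1⊕0⊕0⊕0 = 1
s8 (pos 8,9,10,11,12,13,14,15): 0⊕1⊕0⊕0⊕1⊕0⊕0⊕0 = 0
Syndrome s8…s1 = 0101 → error at position 5.
Flip position 5: 010101001001000 → 010111001001000
Read data bits from positions 3,5,6,7,9,10,11,12,13,14,15: 01101001000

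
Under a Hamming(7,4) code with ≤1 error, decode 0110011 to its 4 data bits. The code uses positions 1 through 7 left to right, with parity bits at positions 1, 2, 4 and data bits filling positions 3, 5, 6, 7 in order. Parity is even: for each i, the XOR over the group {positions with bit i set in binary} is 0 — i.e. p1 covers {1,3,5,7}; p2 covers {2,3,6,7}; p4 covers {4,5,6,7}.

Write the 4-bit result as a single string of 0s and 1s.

s1 (pos 1,3,5,7): 0⊕1⊕0⊕1 = 0
s2 (pos 2,3,6,7): 1⊕1⊕1⊕1 = 0
s4 (pos 4,5,6,7): 0⊕0⊕1⊕1 = 0
Syndrome s4…s1 = 000 → no error.
Read data bits from positions 3,5,6,7: 1011

1011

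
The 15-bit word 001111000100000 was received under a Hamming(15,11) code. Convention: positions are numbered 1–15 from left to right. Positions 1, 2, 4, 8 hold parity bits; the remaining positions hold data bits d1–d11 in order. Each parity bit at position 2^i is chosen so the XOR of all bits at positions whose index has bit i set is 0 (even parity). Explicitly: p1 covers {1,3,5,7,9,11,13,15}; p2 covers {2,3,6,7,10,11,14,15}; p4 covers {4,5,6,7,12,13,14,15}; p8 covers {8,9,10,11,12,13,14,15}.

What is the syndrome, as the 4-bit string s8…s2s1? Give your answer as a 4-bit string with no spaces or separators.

s1 (pos 1,3,5,7,9,11,13,15): 0⊕1⊕1⊕0⊕0⊕0⊕0⊕0 = 0
s2 (pos 2,3,6,7,10,11,14,15): 0⊕1⊕1⊕0⊕1⊕0⊕0⊕0 = 1
s4 (pos 4,5,6,7,12,13,14,15): 1⊕1⊕1⊕0⊕0⊕0⊕0⊕0 = 1
s8 (pos 8,9,10,11,12,13,14,15): 0⊕0⊕1⊕0⊕0⊕0⊕0⊕0 = 1
Syndrome s8…s1 = 1110 → error at position 14.

1110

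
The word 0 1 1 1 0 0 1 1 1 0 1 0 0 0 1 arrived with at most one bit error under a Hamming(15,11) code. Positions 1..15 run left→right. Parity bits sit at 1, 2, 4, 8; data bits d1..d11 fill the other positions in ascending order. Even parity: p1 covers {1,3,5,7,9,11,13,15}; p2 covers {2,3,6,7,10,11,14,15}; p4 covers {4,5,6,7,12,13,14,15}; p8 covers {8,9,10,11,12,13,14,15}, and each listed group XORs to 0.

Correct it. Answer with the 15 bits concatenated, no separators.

s1 (pos 1,3,5,7,9,11,13,15): 0⊕1⊕0⊕1⊕1⊕1⊕0⊕1 = 1
s2 (pos 2,3,6,7,10,11,14,15): 1⊕1⊕0⊕1⊕0⊕1⊕0⊕1 = 1
s4 (pos 4,5,6,7,12,13,14,15): 1⊕0⊕0⊕1⊕0⊕0⊕0⊕1 = 1
s8 (pos 8,9,10,11,12,13,14,15): 1⊕1⊕0⊕1⊕0⊕0⊕0⊕1 = 0
Syndrome s8…s1 = 0111 → error at position 7.
Flip position 7: 011100111010001 → 011100011010001

011100011010001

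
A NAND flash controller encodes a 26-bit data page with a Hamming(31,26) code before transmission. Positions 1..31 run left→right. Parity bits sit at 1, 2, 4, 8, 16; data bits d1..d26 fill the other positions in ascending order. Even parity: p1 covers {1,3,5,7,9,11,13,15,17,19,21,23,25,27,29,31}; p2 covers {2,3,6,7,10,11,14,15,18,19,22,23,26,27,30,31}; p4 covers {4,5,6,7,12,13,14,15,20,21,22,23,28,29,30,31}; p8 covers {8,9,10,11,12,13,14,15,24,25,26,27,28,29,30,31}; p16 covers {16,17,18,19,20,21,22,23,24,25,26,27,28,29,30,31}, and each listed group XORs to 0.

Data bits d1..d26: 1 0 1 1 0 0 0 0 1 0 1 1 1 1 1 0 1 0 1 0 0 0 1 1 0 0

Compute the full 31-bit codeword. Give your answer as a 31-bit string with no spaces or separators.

Place data at non-parity positions: p1 p2 1 p4 0 1 1 p8 0 0 0 0 1 0 1 p16 1 1 1 1 0 1 0 1 0 0 0 1 1 0 0
p1 (pos 1,3,5,7,9,11,13,15,17,19,21,23,25,27,29,31): XOR of data positions = 1⊕0⊕1⊕0⊕0⊕1⊕1⊕1⊕1⊕0⊕0⊕0⊕0⊕1⊕0 = 1
p2 (pos 2,3,6,7,10,11,14,15,18,19,22,23,26,27,30,31): XOR of data positions = 1⊕1⊕1⊕0⊕0⊕0⊕1⊕1⊕1⊕1⊕0⊕0⊕0⊕0⊕0 = 1
p4 (pos 4,5,6,7,12,13,14,15,20,21,22,23,28,29,30,31): XOR of data positions = 0⊕1⊕1⊕0⊕1⊕0⊕1⊕1⊕0⊕1⊕0⊕1⊕1⊕0⊕0 = 0
p8 (pos 8,9,10,11,12,13,14,15,24,25,26,27,28,29,30,31): XOR of data positions = 0⊕0⊕0⊕0⊕1⊕0⊕1⊕1⊕0⊕0⊕0⊕1⊕1⊕0⊕0 = 1
p16 (pos 16,17,18,19,20,21,22,23,24,25,26,27,28,29,30,31): XOR of data positions = 1⊕1⊕1⊕1⊕0⊕1⊕0⊕1⊕0⊕0⊕0⊕1⊕1⊕0⊕0 = 0
Codeword: 1110011100001010111101010001100

1110011100001010111101010001100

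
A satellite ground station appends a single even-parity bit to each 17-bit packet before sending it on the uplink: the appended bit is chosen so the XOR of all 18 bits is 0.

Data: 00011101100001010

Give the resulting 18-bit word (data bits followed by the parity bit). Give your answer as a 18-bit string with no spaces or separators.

000111011000010101

XOR of the 17 data bits: 0⊕0⊕0⊕1⊕1⊕1⊕0⊕1⊕1⊕0⊕0⊕0⊕0⊕1⊕0⊕1⊕0 = 1
Parity bit = 1 (so all 18 bits XOR to 0).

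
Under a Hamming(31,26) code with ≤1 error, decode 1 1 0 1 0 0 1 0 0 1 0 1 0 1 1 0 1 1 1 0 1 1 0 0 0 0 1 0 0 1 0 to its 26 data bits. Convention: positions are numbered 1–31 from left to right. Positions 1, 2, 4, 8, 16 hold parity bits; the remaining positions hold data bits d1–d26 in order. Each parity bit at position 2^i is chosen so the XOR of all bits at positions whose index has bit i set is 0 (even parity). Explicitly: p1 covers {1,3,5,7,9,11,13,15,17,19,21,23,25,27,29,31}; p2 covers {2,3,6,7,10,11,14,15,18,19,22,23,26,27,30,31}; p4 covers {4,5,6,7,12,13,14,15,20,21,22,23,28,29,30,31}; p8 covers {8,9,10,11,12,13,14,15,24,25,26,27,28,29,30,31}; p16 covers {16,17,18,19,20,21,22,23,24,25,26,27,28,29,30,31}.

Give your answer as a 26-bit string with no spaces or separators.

00010101011011011000010010

s1 (pos 1,3,5,7,9,11,13,15,17,19,21,23,25,27,29,31): 1⊕0⊕0⊕1⊕0⊕0⊕0⊕1⊕1⊕1⊕1⊕0⊕0⊕1⊕0⊕0 = 1
s2 (pos 2,3,6,7,10,11,14,15,18,19,22,23,26,27,30,31): 1⊕0⊕0⊕1⊕1⊕0⊕1⊕1⊕1⊕1⊕1⊕0⊕0⊕1⊕1⊕0 = 0
s4 (pos 4,5,6,7,12,13,14,15,20,21,22,23,28,29,30,31): 1⊕0⊕0⊕1⊕1⊕0⊕1⊕1⊕0⊕1⊕1⊕0⊕0⊕0⊕1⊕0 = 0
s8 (pos 8,9,10,11,12,13,14,15,24,25,26,27,28,29,30,31): 0⊕0⊕1⊕0⊕1⊕0⊕1⊕1⊕0⊕0⊕0⊕1⊕0⊕0⊕1⊕0 = 0
s16 (pos 16,17,18,19,20,21,22,23,24,25,26,27,28,29,30,31): 0⊕1⊕1⊕1⊕0⊕1⊕1⊕0⊕0⊕0⊕0⊕1⊕0⊕0⊕1⊕0 = 1
Syndrome s16…s1 = 10001 → error at position 17.
Flip position 17: 1101001001010110111011000010010 → 1101001001010110011011000010010
Read data bits from positions 3,5,6,7,9,10,11,12,13,14,15,17,18,19,20,21,22,23,24,25,26,27,28,29,30,31: 00010101011011011000010010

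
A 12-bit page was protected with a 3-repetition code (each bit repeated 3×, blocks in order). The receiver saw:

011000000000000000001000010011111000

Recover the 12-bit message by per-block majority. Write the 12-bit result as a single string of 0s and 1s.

Block 1 (011): 2 ones → 1
Block 2 (000): 0 ones → 0
Block 3 (000): 0 ones → 0
Block 4 (000): 0 ones → 0
Block 5 (000): 0 ones → 0
Block 6 (000): 0 ones → 0
Block 7 (001): 1 one → 0
Block 8 (000): 0 ones → 0
Block 9 (010): 1 one → 0
Block 10 (011): 2 ones → 1
Block 11 (111): 3 ones → 1
Block 12 (000): 0 ones → 0

100000000110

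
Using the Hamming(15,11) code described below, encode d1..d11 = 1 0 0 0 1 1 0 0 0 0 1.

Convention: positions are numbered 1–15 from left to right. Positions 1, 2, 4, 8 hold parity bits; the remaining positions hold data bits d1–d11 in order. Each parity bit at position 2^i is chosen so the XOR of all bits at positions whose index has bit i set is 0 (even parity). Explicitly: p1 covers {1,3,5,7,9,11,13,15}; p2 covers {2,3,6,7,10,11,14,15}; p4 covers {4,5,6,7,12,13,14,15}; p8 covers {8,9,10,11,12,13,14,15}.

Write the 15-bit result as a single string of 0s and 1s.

Place data at non-parity positions: p1 p2 1 p4 0 0 0 p8 1 1 0 0 0 0 1
p1 (pos 1,3,5,7,9,11,13,15): XOR of data positions = 1⊕0⊕0⊕1⊕0⊕0⊕1 = 1
p2 (pos 2,3,6,7,10,11,14,15): XOR of data positions = 1⊕0⊕0⊕1⊕0⊕0⊕1 = 1
p4 (pos 4,5,6,7,12,13,14,15): XOR of data positions = 0⊕0⊕0⊕0⊕0⊕0⊕1 = 1
p8 (pos 8,9,10,11,12,13,14,15): XOR of data positions = 1⊕1⊕0⊕0⊕0⊕0⊕1 = 1
Codeword: 111100011100001

111100011100001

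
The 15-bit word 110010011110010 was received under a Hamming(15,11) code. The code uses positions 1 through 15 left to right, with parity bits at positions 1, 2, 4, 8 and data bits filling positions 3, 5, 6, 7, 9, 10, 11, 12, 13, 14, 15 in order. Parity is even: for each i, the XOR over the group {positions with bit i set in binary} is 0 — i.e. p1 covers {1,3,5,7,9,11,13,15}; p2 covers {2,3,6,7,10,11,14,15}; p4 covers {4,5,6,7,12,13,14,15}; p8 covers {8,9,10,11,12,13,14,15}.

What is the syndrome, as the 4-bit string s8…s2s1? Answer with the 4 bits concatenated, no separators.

s1 (pos 1,3,5,7,9,11,13,15): 1⊕0⊕1⊕0⊕1⊕1⊕0⊕0 = 0
s2 (pos 2,3,6,7,10,11,14,15): 1⊕0⊕0⊕0⊕1⊕1⊕1⊕0 = 0
s4 (pos 4,5,6,7,12,13,14,15): 0⊕1⊕0⊕0⊕0⊕0⊕1⊕0 = 0
s8 (pos 8,9,10,11,12,13,14,15): 1⊕1⊕1⊕1⊕0⊕0⊕1⊕0 = 1
Syndrome s8…s1 = 1000 → error at position 8.

1000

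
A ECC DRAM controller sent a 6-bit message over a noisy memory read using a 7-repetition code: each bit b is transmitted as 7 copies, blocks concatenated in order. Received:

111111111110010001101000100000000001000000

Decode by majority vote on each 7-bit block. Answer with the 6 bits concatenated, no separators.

Block 1 (1111111): 7 ones → 1
Block 2 (1111001): 5 ones → 1
Block 3 (0001101): 3 ones → 0
Block 4 (0001000): 1 one → 0
Block 5 (0000000): 0 ones → 0
Block 6 (1000000): 1 one → 0

110000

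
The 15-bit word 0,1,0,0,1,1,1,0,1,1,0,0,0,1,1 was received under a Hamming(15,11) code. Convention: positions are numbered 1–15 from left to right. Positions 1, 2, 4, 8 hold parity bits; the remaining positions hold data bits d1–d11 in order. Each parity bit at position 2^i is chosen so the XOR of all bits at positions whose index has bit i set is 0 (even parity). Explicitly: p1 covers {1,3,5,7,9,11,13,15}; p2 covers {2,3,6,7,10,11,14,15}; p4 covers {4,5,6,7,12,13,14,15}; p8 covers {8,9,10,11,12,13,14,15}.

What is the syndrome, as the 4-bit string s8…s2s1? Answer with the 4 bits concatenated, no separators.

s1 (pos 1,3,5,7,9,11,13,15): 0⊕0⊕1⊕1⊕1⊕0⊕0⊕1 = 0
s2 (pos 2,3,6,7,10,11,14,15): 1⊕0⊕1⊕1⊕1⊕0⊕1⊕1 = 0
s4 (pos 4,5,6,7,12,13,14,15): 0⊕1⊕1⊕1⊕0⊕0⊕1⊕1 = 1
s8 (pos 8,9,10,11,12,13,14,15): 0⊕1⊕1⊕0⊕0⊕0⊕1⊕1 = 0
Syndrome s8…s1 = 0100 → error at position 4.

0100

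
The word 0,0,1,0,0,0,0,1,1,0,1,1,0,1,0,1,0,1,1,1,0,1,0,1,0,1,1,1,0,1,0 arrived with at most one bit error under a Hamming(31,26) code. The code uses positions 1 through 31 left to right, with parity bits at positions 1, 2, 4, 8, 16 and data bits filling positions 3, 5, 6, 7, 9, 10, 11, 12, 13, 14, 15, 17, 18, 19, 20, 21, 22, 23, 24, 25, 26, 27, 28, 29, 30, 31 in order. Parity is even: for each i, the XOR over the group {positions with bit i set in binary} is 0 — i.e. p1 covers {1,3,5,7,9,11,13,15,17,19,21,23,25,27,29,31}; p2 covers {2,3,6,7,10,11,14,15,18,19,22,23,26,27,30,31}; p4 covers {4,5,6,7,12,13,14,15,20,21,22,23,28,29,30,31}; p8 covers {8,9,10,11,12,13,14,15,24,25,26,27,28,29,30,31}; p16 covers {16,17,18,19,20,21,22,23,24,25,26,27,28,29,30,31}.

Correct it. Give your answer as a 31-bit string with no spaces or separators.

s1 (pos 1,3,5,7,9,11,13,15,17,19,21,23,25,27,29,31): 0⊕1⊕0⊕0⊕1⊕1⊕0⊕0⊕0⊕1⊕0⊕0⊕0⊕1⊕0⊕0 = 1
s2 (pos 2,3,6,7,10,11,14,15,18,19,22,23,26,27,30,31): 0⊕1⊕0⊕0⊕0⊕1⊕1⊕0⊕1⊕1⊕1⊕0⊕1⊕1⊕1⊕0 = 1
s4 (pos 4,5,6,7,12,13,14,15,20,21,22,23,28,29,30,31): 0⊕0⊕0⊕0⊕1⊕0⊕1⊕0⊕1⊕0⊕1⊕0⊕1⊕0⊕1⊕0 = 0
s8 (pos 8,9,10,11,12,13,14,15,24,25,26,27,28,29,30,31): 1⊕1⊕0⊕1⊕1⊕0⊕1⊕0⊕1⊕0⊕1⊕1⊕1⊕0⊕1⊕0 = 0
s16 (pos 16,17,18,19,20,21,22,23,24,25,26,27,28,29,30,31): 1⊕0⊕1⊕1⊕1⊕0⊕1⊕0⊕1⊕0⊕1⊕1⊕1⊕0⊕1⊕0 = 0
Syndrome s16…s1 = 00011 → error at position 3.
Flip position 3: 0010000110110101011101010111010 → 0000000110110101011101010111010

0000000110110101011101010111010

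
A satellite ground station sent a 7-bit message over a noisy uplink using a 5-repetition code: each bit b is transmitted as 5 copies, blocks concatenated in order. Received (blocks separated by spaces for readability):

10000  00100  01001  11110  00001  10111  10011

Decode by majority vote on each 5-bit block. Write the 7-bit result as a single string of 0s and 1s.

Block 1 (10000): 1 one → 0
Block 2 (00100): 1 one → 0
Block 3 (01001): 2 ones → 0
Block 4 (11110): 4 ones → 1
Block 5 (00001): 1 one → 0
Block 6 (10111): 4 ones → 1
Block 7 (10011): 3 ones → 1

0001011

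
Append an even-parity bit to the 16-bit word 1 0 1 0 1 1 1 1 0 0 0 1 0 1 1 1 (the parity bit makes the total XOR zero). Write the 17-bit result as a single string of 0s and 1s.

XOR of the 16 data bits: 1⊕0⊕1⊕0⊕1⊕1⊕1⊕1⊕0⊕0⊕0⊕1⊕0⊕1⊕1⊕1 = 0
Parity bit = 0 (so all 17 bits XOR to 0).

10101111000101110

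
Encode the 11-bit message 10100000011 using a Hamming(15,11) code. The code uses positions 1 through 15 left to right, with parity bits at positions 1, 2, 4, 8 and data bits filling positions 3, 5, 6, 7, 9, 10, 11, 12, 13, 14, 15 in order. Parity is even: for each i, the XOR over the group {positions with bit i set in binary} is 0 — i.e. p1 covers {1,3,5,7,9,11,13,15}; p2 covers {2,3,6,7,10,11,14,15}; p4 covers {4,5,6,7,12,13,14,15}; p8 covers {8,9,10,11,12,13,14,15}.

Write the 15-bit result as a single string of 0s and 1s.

001101000000011

Place data at non-parity positions: p1 p2 1 p4 0 1 0 p8 0 0 0 0 0 1 1
p1 (pos 1,3,5,7,9,11,13,15): XOR of data positions = 1⊕0⊕0⊕0⊕0⊕0⊕1 = 0
p2 (pos 2,3,6,7,10,11,14,15): XOR of data positions = 1⊕1⊕0⊕0⊕0⊕1⊕1 = 0
p4 (pos 4,5,6,7,12,13,14,15): XOR of data positions = 0⊕1⊕0⊕0⊕0⊕1⊕1 = 1
p8 (pos 8,9,10,11,12,13,14,15): XOR of data positions = 0⊕0⊕0⊕0⊕0⊕1⊕1 = 0
Codeword: 001101000000011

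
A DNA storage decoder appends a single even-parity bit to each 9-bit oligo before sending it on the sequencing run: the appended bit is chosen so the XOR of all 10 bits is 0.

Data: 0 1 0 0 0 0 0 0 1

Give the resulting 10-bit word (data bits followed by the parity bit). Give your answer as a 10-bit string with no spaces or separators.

0100000010

XOR of the 9 data bits: 0⊕1⊕0⊕0⊕0⊕0⊕0⊕0⊕1 = 0
Parity bit = 0 (so all 10 bits XOR to 0).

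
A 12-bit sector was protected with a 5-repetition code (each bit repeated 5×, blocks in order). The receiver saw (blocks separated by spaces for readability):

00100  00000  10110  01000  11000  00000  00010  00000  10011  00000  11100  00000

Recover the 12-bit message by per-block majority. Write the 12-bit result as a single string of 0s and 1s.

001000001010

Block 1 (00100): 1 one → 0
Block 2 (00000): 0 ones → 0
Block 3 (10110): 3 ones → 1
Block 4 (01000): 1 one → 0
Block 5 (11000): 2 ones → 0
Block 6 (00000): 0 ones → 0
Block 7 (00010): 1 one → 0
Block 8 (00000): 0 ones → 0
Block 9 (10011): 3 ones → 1
Block 10 (00000): 0 ones → 0
Block 11 (11100): 3 ones → 1
Block 12 (00000): 0 ones → 0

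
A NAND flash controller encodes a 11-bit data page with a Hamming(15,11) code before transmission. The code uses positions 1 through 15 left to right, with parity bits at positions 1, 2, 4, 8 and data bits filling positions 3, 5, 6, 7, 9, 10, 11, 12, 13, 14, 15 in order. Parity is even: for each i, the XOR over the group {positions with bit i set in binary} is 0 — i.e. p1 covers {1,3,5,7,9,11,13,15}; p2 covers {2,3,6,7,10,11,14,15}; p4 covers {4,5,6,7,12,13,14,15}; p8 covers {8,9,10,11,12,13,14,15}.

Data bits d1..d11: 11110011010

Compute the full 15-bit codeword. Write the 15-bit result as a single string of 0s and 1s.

Place data at non-parity positions: p1 p2 1 p4 1 1 1 p8 0 0 1 1 0 1 0
p1 (pos 1,3,5,7,9,11,13,15): XOR of data positions = 1⊕1⊕1⊕0⊕1⊕0⊕0 = 0
p2 (pos 2,3,6,7,10,11,14,15): XOR of data positions = 1⊕1⊕1⊕0⊕1⊕1⊕0 = 1
p4 (pos 4,5,6,7,12,13,14,15): XOR of data positions = 1⊕1⊕1⊕1⊕0⊕1⊕0 = 1
p8 (pos 8,9,10,11,12,13,14,15): XOR of data positions = 0⊕0⊕1⊕1⊕0⊕1⊕0 = 1
Codeword: 011111110011010

011111110011010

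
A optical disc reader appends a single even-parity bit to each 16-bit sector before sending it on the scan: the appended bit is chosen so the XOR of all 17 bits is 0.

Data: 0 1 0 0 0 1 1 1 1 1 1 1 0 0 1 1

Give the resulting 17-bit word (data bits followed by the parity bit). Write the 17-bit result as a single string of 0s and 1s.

01000111111100110

XOR of the 16 data bits: 0⊕1⊕0⊕0⊕0⊕1⊕1⊕1⊕1⊕1⊕1⊕1⊕0⊕0⊕1⊕1 = 0
Parity bit = 0 (so all 17 bits XOR to 0).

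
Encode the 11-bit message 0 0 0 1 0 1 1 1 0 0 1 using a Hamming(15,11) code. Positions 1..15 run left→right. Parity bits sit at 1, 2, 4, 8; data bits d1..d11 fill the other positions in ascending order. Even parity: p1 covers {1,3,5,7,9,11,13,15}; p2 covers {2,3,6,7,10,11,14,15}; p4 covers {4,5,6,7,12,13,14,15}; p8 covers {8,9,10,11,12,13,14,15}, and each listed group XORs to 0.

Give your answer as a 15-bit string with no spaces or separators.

100100100111001

Place data at non-parity positions: p1 p2 0 p4 0 0 1 p8 0 1 1 1 0 0 1
p1 (pos 1,3,5,7,9,11,13,15): XOR of data positions = 0⊕0⊕1⊕0⊕1⊕0⊕1 = 1
p2 (pos 2,3,6,7,10,11,14,15): XOR of data positions = 0⊕0⊕1⊕1⊕1⊕0⊕1 = 0
p4 (pos 4,5,6,7,12,13,14,15): XOR of data positions = 0⊕0⊕1⊕1⊕0⊕0⊕1 = 1
p8 (pos 8,9,10,11,12,13,14,15): XOR of data positions = 0⊕1⊕1⊕1⊕0⊕0⊕1 = 0
Codeword: 100100100111001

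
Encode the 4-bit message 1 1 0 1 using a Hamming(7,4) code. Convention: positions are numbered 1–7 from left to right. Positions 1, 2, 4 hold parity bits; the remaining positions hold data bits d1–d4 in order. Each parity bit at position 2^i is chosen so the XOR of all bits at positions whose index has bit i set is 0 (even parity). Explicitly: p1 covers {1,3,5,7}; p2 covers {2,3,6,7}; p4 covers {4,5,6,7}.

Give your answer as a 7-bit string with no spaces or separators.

1010101

Place data at non-parity positions: p1 p2 1 p4 1 0 1
p1 (pos 1,3,5,7): XOR of data positions = 1⊕1⊕1 = 1
p2 (pos 2,3,6,7): XOR of data positions = 1⊕0⊕1 = 0
p4 (pos 4,5,6,7): XOR of data positions = 1⊕0⊕1 = 0
Codeword: 1010101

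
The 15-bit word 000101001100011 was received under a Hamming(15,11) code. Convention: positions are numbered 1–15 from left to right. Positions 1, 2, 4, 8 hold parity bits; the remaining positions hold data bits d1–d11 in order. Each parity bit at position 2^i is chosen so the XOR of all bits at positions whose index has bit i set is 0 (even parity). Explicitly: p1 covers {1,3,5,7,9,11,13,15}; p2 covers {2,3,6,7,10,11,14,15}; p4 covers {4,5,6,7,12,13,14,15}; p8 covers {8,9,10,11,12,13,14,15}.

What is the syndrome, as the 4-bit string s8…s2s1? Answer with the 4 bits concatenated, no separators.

0000

s1 (pos 1,3,5,7,9,11,13,15): 0⊕0⊕0⊕0⊕1⊕0⊕0⊕1 = 0
s2 (pos 2,3,6,7,10,11,14,15): 0⊕0⊕1⊕0⊕1⊕0⊕1⊕1 = 0
s4 (pos 4,5,6,7,12,13,14,15): 1⊕0⊕1⊕0⊕0⊕0⊕1⊕1 = 0
s8 (pos 8,9,10,11,12,13,14,15): 0⊕1⊕1⊕0⊕0⊕0⊕1⊕1 = 0
Syndrome s8…s1 = 0000 → no error.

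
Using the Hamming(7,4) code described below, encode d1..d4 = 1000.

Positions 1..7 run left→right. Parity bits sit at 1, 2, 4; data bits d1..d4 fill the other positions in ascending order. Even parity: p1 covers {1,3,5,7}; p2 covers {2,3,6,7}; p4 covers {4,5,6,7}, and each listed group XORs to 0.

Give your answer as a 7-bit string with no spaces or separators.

Place data at non-parity positions: p1 p2 1 p4 0 0 0
p1 (pos 1,3,5,7): XOR of data positions = 1⊕0⊕0 = 1
p2 (pos 2,3,6,7): XOR of data positions = 1⊕0⊕0 = 1
p4 (pos 4,5,6,7): XOR of data positions = 0⊕0⊕0 = 0
Codeword: 1110000

1110000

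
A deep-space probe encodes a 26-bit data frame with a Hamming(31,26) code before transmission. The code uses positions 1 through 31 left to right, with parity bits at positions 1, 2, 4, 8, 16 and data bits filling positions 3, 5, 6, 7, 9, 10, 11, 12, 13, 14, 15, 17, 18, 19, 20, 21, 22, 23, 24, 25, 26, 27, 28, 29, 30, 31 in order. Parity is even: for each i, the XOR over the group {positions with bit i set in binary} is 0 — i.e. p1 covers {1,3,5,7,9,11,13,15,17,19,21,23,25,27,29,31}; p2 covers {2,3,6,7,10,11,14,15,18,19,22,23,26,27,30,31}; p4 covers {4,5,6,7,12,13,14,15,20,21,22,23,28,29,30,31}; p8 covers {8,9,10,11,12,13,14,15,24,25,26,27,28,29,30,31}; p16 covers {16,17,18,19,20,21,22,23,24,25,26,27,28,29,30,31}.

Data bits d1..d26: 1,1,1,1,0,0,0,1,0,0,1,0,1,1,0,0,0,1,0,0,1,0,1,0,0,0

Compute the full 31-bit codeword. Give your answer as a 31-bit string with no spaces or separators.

Place data at non-parity positions: p1 p2 1 p4 1 1 1 p8 0 0 0 1 0 0 1 p16 0 1 1 0 0 0 1 0 0 1 0 1 0 0 0
p1 (pos 1,3,5,7,9,11,13,15,17,19,21,23,25,27,29,31): XOR of data positions = 1⊕1⊕1⊕0⊕0⊕0⊕1⊕0⊕1⊕0⊕1⊕0⊕0⊕0⊕0 = 0
p2 (pos 2,3,6,7,10,11,14,15,18,19,22,23,26,27,30,31): XOR of data positions = 1⊕1⊕1⊕0⊕0⊕0⊕1⊕1⊕1⊕0⊕1⊕1⊕0⊕0⊕0 = 0
p4 (pos 4,5,6,7,12,13,14,15,20,21,22,23,28,29,30,31): XOR of data positions = 1⊕1⊕1⊕1⊕0⊕0⊕1⊕0⊕0⊕0⊕1⊕1⊕0⊕0⊕0 = 1
p8 (pos 8,9,10,11,12,13,14,15,24,25,26,27,28,29,30,31): XOR of data positions = 0⊕0⊕0⊕1⊕0⊕0⊕1⊕0⊕0⊕1⊕0⊕1⊕0⊕0⊕0 = 0
p16 (pos 16,17,18,19,20,21,22,23,24,25,26,27,28,29,30,31): XOR of data positions = 0⊕1⊕1⊕0⊕0⊕0⊕1⊕0⊕0⊕1⊕0⊕1⊕0⊕0⊕0 = 1
Codeword: 0011111000010011011000100101000

0011111000010011011000100101000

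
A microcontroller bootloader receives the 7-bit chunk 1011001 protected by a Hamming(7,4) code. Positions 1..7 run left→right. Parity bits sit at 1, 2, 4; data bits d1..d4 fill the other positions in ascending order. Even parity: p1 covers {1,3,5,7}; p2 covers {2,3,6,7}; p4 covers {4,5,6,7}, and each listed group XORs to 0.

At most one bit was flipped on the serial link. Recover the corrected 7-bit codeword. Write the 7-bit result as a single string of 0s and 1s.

0011001

s1 (pos 1,3,5,7): 1⊕1⊕0⊕1 = 1
s2 (pos 2,3,6,7): 0⊕1⊕0⊕1 = 0
s4 (pos 4,5,6,7): 1⊕0⊕0⊕1 = 0
Syndrome s4…s1 = 001 → error at position 1.
Flip position 1: 1011001 → 0011001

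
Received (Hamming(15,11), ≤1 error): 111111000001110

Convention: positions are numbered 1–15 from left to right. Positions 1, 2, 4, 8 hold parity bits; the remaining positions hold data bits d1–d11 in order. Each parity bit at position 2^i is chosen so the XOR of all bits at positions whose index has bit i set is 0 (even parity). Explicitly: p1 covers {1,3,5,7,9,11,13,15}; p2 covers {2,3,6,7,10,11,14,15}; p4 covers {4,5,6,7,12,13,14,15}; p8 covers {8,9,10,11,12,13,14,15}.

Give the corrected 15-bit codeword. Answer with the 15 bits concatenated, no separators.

111111010001110

s1 (pos 1,3,5,7,9,11,13,15): 1⊕1⊕1⊕0⊕0⊕0⊕1⊕0 = 0
s2 (pos 2,3,6,7,10,11,14,15): 1⊕1⊕1⊕0⊕0⊕0⊕1⊕0 = 0
s4 (pos 4,5,6,7,12,13,14,15): 1⊕1⊕1⊕0⊕1⊕1⊕1⊕0 = 0
s8 (pos 8,9,10,11,12,13,14,15): 0⊕0⊕0⊕0⊕1⊕1⊕1⊕0 = 1
Syndrome s8…s1 = 1000 → error at position 8.
Flip position 8: 111111000001110 → 111111010001110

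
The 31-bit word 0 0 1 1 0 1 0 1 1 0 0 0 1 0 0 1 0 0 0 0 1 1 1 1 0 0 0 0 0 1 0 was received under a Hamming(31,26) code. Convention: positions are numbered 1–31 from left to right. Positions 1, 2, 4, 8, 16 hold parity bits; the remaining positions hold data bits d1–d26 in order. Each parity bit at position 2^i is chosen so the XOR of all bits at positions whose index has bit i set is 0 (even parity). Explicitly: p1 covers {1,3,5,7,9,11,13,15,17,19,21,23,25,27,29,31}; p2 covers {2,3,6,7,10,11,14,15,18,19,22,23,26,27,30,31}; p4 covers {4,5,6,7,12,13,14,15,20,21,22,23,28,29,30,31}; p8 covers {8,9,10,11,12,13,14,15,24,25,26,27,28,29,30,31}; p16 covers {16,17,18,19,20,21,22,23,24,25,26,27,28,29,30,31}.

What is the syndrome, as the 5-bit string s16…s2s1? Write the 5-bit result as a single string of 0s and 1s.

s1 (pos 1,3,5,7,9,11,13,15,17,19,21,23,25,27,29,31): 0⊕1⊕0⊕0⊕1⊕0⊕1⊕0⊕0⊕0⊕1⊕1⊕0⊕0⊕0⊕0 = 1
s2 (pos 2,3,6,7,10,11,14,15,18,19,22,23,26,27,30,31): 0⊕1⊕1⊕0⊕0⊕0⊕0⊕0⊕0⊕0⊕1⊕1⊕0⊕0⊕1⊕0 = 1
s4 (pos 4,5,6,7,12,13,14,15,20,21,22,23,28,29,30,31): 1⊕0⊕1⊕0⊕0⊕1⊕0⊕0⊕0⊕1⊕1⊕1⊕0⊕0⊕1⊕0 = 1
s8 (pos 8,9,10,11,12,13,14,15,24,25,26,27,28,29,30,31): 1⊕1⊕0⊕0⊕0⊕1⊕0⊕0⊕1⊕0⊕0⊕0⊕0⊕0⊕1⊕0 = 1
s16 (pos 16,17,18,19,20,21,22,23,24,25,26,27,28,29,30,31): 1⊕0⊕0⊕0⊕0⊕1⊕1⊕1⊕1⊕0⊕0⊕0⊕0⊕0⊕1⊕0 = 0
Syndrome s16…s1 = 01111 → error at position 15.

01111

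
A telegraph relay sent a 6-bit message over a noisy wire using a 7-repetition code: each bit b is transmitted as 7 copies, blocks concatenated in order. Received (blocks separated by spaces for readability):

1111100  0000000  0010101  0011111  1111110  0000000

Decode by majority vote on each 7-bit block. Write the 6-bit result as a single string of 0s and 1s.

Block 1 (1111100): 5 ones → 1
Block 2 (0000000): 0 ones → 0
Block 3 (0010101): 3 ones → 0
Block 4 (0011111): 5 ones → 1
Block 5 (1111110): 6 ones → 1
Block 6 (0000000): 0 ones → 0

100110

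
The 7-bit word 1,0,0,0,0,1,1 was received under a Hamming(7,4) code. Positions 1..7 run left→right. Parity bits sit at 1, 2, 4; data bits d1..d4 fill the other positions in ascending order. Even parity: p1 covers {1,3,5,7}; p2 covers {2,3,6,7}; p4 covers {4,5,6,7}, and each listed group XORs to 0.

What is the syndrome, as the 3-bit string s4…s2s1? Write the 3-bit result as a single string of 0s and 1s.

000

s1 (pos 1,3,5,7): 1⊕0⊕0⊕1 = 0
s2 (pos 2,3,6,7): 0⊕0⊕1⊕1 = 0
s4 (pos 4,5,6,7): 0⊕0⊕1⊕1 = 0
Syndrome s4…s1 = 000 → no error.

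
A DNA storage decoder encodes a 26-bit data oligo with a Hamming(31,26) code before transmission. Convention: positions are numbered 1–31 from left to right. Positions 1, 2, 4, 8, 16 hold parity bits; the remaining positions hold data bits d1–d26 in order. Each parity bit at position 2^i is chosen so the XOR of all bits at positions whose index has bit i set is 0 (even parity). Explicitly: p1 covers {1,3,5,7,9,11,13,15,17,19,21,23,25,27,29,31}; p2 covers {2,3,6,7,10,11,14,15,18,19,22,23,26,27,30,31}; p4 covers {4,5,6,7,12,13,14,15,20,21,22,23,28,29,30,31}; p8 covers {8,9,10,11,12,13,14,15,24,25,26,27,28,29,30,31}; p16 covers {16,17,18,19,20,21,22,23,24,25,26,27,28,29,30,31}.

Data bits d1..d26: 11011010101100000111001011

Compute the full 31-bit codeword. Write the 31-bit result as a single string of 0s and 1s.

Place data at non-parity positions: p1 p2 1 p4 1 0 1 p8 1 0 1 0 1 0 1 p16 1 0 0 0 0 0 1 1 1 0 0 1 0 1 1
p1 (pos 1,3,5,7,9,11,13,15,17,19,21,23,25,27,29,31): XOR of data positions = 1⊕1⊕1⊕1⊕1⊕1⊕1⊕1⊕0⊕0⊕1⊕1⊕0⊕0⊕1 = 1
p2 (pos 2,3,6,7,10,11,14,15,18,19,22,23,26,27,30,31): XOR of data positions = 1⊕0⊕1⊕0⊕1⊕0⊕1⊕0⊕0⊕0⊕1⊕0⊕0⊕1⊕1 = 1
p4 (pos 4,5,6,7,12,13,14,15,20,21,22,23,28,29,30,31): XOR of data positions = 1⊕0⊕1⊕0⊕1⊕0⊕1⊕0⊕0⊕0⊕1⊕1⊕0⊕1⊕1 = 0
p8 (pos 8,9,10,11,12,13,14,15,24,25,26,27,28,29,30,31): XOR of data positions = 1⊕0⊕1⊕0⊕1⊕0⊕1⊕1⊕1⊕0⊕0⊕1⊕0⊕1⊕1 = 1
p16 (pos 16,17,18,19,20,21,22,23,24,25,26,27,28,29,30,31): XOR of data positions = 1⊕0⊕0⊕0⊕0⊕0⊕1⊕1⊕1⊕0⊕0⊕1⊕0⊕1⊕1 = 1
Codeword: 1110101110101011100000111001011

1110101110101011100000111001011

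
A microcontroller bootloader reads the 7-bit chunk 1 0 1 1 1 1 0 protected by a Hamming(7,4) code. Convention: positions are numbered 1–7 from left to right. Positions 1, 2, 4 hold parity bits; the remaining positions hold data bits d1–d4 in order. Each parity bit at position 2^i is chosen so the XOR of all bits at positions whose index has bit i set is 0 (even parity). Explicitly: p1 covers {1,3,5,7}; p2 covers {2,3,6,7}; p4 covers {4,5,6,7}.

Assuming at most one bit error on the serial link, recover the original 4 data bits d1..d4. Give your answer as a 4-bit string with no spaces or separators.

1010

s1 (pos 1,3,5,7): 1⊕1⊕1⊕0 = 1
s2 (pos 2,3,6,7): 0⊕1⊕1⊕0 = 0
s4 (pos 4,5,6,7): 1⊕1⊕1⊕0 = 1
Syndrome s4…s1 = 101 → error at position 5.
Flip position 5: 1011110 → 1011010
Read data bits from positions 3,5,6,7: 1010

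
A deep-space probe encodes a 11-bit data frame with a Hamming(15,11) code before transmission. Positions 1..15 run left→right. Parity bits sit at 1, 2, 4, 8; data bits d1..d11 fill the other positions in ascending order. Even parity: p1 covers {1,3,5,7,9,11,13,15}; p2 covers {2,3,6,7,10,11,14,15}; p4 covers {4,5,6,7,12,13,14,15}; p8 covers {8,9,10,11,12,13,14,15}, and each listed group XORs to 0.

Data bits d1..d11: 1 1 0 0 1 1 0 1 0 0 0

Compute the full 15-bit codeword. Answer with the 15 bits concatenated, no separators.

101010011101000

Place data at non-parity positions: p1 p2 1 p4 1 0 0 p8 1 1 0 1 0 0 0
p1 (pos 1,3,5,7,9,11,13,15): XOR of data positions = 1⊕1⊕0⊕1⊕0⊕0⊕0 = 1
p2 (pos 2,3,6,7,10,11,14,15): XOR of data positions = 1⊕0⊕0⊕1⊕0⊕0⊕0 = 0
p4 (pos 4,5,6,7,12,13,14,15): XOR of data positions = 1⊕0⊕0⊕1⊕0⊕0⊕0 = 0
p8 (pos 8,9,10,11,12,13,14,15): XOR of data positions = 1⊕1⊕0⊕1⊕0⊕0⊕0 = 1
Codeword: 101010011101000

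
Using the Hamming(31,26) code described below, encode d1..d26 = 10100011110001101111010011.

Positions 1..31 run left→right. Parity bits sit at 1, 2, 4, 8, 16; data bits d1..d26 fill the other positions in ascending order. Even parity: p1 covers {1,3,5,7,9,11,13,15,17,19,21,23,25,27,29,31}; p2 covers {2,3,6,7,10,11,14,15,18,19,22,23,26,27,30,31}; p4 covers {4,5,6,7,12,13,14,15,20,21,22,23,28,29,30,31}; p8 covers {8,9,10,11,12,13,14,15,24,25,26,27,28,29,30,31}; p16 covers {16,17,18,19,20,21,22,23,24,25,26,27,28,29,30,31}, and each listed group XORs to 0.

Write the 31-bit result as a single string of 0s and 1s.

Place data at non-parity positions: p1 p2 1 p4 0 1 0 p8 0 0 1 1 1 1 0 p16 0 0 1 1 0 1 1 1 1 0 1 0 0 1 1
p1 (pos 1,3,5,7,9,11,13,15,17,19,21,23,25,27,29,31): XOR of data positions = 1⊕0⊕0⊕0⊕1⊕1⊕0⊕0⊕1⊕0⊕1⊕1⊕1⊕0⊕1 = 0
p2 (pos 2,3,6,7,10,11,14,15,18,19,22,23,26,27,30,31): XOR of data positions = 1⊕1⊕0⊕0⊕1⊕1⊕0⊕0⊕1⊕1⊕1⊕0⊕1⊕1⊕1 = 0
p4 (pos 4,5,6,7,12,13,14,15,20,21,22,23,28,29,30,31): XOR of data positions = 0⊕1⊕0⊕1⊕1⊕1⊕0⊕1⊕0⊕1⊕1⊕0⊕0⊕1⊕1 = 1
p8 (pos 8,9,10,11,12,13,14,15,24,25,26,27,28,29,30,31): XOR of data positions = 0⊕0⊕1⊕1⊕1⊕1⊕0⊕1⊕1⊕0⊕1⊕0⊕0⊕1⊕1 = 1
p16 (pos 16,17,18,19,20,21,22,23,24,25,26,27,28,29,30,31): XOR of data positions = 0⊕0⊕1⊕1⊕0⊕1⊕1⊕1⊕1⊕0⊕1⊕0⊕0⊕1⊕1 = 1
Codeword: 0011010100111101001101111010011

0011010100111101001101111010011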